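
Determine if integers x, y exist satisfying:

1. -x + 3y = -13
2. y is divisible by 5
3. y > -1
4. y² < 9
Yes

Take x = 13, y = 0. Substituting into each constraint:
  (1) (-13) + 3(0) = -13 ✓
  (2) 0 = 5 × 0, remainder 0 ✓
  (3) 0 > -1 ✓
  (4) y² = (0)² = 0, and 0 < 9 ✓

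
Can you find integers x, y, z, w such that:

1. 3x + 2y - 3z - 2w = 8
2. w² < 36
Yes

Take x = 4, y = 0, z = 0, w = 2. Substituting into each constraint:
  (1) 3(4) + 2(0) - 3(0) - 2(2) = 8 ✓
  (2) w² = (2)² = 4, and 4 < 36 ✓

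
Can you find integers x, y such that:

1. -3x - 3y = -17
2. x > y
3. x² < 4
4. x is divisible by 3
No

Even the single constraint (-3x - 3y = -17) is infeasible over the integers.

  - -3x - 3y = -17: every term on the left is divisible by 3, so the LHS ≡ 0 (mod 3), but the RHS -17 is not — no integer solution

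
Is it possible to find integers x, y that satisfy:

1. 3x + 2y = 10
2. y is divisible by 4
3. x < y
Yes

Take x = -2, y = 8. Substituting into each constraint:
  (1) 3(-2) + 2(8) = 10 ✓
  (2) 8 = 4 × 2, remainder 0 ✓
  (3) -2 < 8 ✓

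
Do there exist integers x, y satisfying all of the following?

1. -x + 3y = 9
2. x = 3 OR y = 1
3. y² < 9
Yes

Take x = -6, y = 1. Substituting into each constraint:
  (1) 6 + 3(1) = 9 ✓
  (2) y = 1, target 1 ✓ (second branch holds)
  (3) y² = (1)² = 1, and 1 < 9 ✓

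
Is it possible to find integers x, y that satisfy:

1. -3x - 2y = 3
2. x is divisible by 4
No

The full constraint system is jointly infeasible over the integers. Each constraint and what it forces:

  - -3x - 2y = 3: is a linear equation tying the variables together
  - x is divisible by 4: restricts x to multiples of 4

Modular obstruction: writing x = 4x', every remaining term of the linear equation is divisible by 2, so the left side is ≡ 0 (mod 2); but the right side 3 ≡ 1 (mod 2). No integers can satisfy it.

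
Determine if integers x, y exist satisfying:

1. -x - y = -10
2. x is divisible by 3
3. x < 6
Yes

Take x = 0, y = 10. Substituting into each constraint:
  (1) 0 + (-10) = -10 ✓
  (2) 0 = 3 × 0, remainder 0 ✓
  (3) 0 < 6 ✓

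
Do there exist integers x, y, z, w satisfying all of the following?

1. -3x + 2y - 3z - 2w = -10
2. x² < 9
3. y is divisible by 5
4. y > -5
Yes

Take x = 0, y = 0, z = 0, w = 5. Substituting into each constraint:
  (1) -3(0) + 2(0) - 3(0) - 2(5) = -10 ✓
  (2) x² = (0)² = 0, and 0 < 9 ✓
  (3) 0 = 5 × 0, remainder 0 ✓
  (4) 0 > -5 ✓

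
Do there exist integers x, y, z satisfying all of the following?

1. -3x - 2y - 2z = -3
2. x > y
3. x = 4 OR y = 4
Yes

Take x = 5, y = 4, z = -10. Substituting into each constraint:
  (1) -3(5) - 2(4) - 2(-10) = -3 ✓
  (2) 5 > 4 ✓
  (3) y = 4, target 4 ✓ (second branch holds)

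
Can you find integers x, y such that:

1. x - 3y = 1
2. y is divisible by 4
Yes

Take x = 1, y = 0. Substituting into each constraint:
  (1) 1 - 3(0) = 1 ✓
  (2) 0 = 4 × 0, remainder 0 ✓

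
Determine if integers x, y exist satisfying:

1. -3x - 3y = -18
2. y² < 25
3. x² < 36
Yes

Take x = 5, y = 1. Substituting into each constraint:
  (1) -3(5) - 3(1) = -18 ✓
  (2) y² = (1)² = 1, and 1 < 25 ✓
  (3) x² = (5)² = 25, and 25 < 36 ✓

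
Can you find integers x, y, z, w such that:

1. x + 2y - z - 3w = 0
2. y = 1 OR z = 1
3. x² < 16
Yes

Take x = 1, y = 0, z = 1, w = 0. Substituting into each constraint:
  (1) 1 + 2(0) + (-1) - 3(0) = 0 ✓
  (2) z = 1, target 1 ✓ (second branch holds)
  (3) x² = (1)² = 1, and 1 < 16 ✓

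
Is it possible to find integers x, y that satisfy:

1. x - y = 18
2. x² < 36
Yes

Take x = 0, y = -18. Substituting into each constraint:
  (1) 0 + 18 = 18 ✓
  (2) x² = (0)² = 0, and 0 < 36 ✓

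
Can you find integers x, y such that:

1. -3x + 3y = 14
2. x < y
No

Even the single constraint (-3x + 3y = 14) is infeasible over the integers.

  - -3x + 3y = 14: every term on the left is divisible by 3, so the LHS ≡ 0 (mod 3), but the RHS 14 is not — no integer solution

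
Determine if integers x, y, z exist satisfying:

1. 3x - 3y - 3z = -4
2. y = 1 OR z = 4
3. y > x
No

Even the single constraint (3x - 3y - 3z = -4) is infeasible over the integers.

  - 3x - 3y - 3z = -4: every term on the left is divisible by 3, so the LHS ≡ 0 (mod 3), but the RHS -4 is not — no integer solution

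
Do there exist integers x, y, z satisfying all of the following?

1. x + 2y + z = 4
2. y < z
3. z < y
No

A contradictory subset is {y < z, z < y}. No integer assignment can satisfy these jointly:

  - y < z: bounds one variable relative to another variable
  - z < y: bounds one variable relative to another variable

Direct contradiction: z > y and y > z cannot both hold.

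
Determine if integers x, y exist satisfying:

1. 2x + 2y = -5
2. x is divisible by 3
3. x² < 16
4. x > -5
No

Even the single constraint (2x + 2y = -5) is infeasible over the integers.

  - 2x + 2y = -5: every term on the left is divisible by 2, so the LHS ≡ 0 (mod 2), but the RHS -5 is not — no integer solution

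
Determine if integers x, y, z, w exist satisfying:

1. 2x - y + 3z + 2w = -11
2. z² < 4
Yes

Take x = 0, y = 1, z = 0, w = -5. Substituting into each constraint:
  (1) 2(0) + (-1) + 3(0) + 2(-5) = -11 ✓
  (2) z² = (0)² = 0, and 0 < 4 ✓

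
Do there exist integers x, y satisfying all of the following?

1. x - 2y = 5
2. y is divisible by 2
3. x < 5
Yes

Take x = 1, y = -2. Substituting into each constraint:
  (1) 1 - 2(-2) = 5 ✓
  (2) -2 = 2 × -1, remainder 0 ✓
  (3) 1 < 5 ✓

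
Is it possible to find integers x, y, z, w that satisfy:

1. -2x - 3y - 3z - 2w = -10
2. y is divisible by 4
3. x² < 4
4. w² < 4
Yes

Take x = 1, y = 0, z = 2, w = 1. Substituting into each constraint:
  (1) -2(1) - 3(0) - 3(2) - 2(1) = -10 ✓
  (2) 0 = 4 × 0, remainder 0 ✓
  (3) x² = (1)² = 1, and 1 < 4 ✓
  (4) w² = (1)² = 1, and 1 < 4 ✓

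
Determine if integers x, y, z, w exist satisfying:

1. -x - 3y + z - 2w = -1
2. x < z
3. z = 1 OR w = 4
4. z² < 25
Yes

Take x = 0, y = 0, z = 1, w = 1. Substituting into each constraint:
  (1) 0 - 3(0) + 1 - 2(1) = -1 ✓
  (2) 0 < 1 ✓
  (3) z = 1, target 1 ✓ (first branch holds)
  (4) z² = (1)² = 1, and 1 < 25 ✓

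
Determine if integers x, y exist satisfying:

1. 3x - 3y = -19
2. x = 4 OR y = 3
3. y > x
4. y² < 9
No

Even the single constraint (3x - 3y = -19) is infeasible over the integers.

  - 3x - 3y = -19: every term on the left is divisible by 3, so the LHS ≡ 0 (mod 3), but the RHS -19 is not — no integer solution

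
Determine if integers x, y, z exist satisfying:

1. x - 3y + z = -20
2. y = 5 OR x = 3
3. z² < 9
Yes

Take x = 3, y = 8, z = 1. Substituting into each constraint:
  (1) 3 - 3(8) + 1 = -20 ✓
  (2) x = 3, target 3 ✓ (second branch holds)
  (3) z² = (1)² = 1, and 1 < 9 ✓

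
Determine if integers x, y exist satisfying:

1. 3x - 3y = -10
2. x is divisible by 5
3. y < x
No

Even the single constraint (3x - 3y = -10) is infeasible over the integers.

  - 3x - 3y = -10: every term on the left is divisible by 3, so the LHS ≡ 0 (mod 3), but the RHS -10 is not — no integer solution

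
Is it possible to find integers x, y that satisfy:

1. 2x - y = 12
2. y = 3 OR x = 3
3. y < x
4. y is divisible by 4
No

A contradictory subset is {2x - y = 12, y = 3 OR x = 3, y is divisible by 4}. No integer assignment can satisfy these jointly:

  - 2x - y = 12: is a linear equation tying the variables together
  - y = 3 OR x = 3: forces a choice: either y = 3 or x = 3
  - y is divisible by 4: restricts y to multiples of 4

Split on the disjunction (y = 3 OR x = 3):
  • If y = 3: this contradicts the divisibility constraint — 3 is not a multiple of 4.
  • If x = 3: with x = 3, writing y = 4y', every remaining term of the linear equation is divisible by 4, so the left side is ≡ 0 (mod 4); but the right side 6 ≡ 2 (mod 4). No integers can satisfy it.
Both branches are infeasible, so the system has no integer solution.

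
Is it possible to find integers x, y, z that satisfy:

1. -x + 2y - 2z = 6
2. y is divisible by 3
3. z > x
Yes

Take x = 0, y = 6, z = 3. Substituting into each constraint:
  (1) 0 + 2(6) - 2(3) = 6 ✓
  (2) 6 = 3 × 2, remainder 0 ✓
  (3) 3 > 0 ✓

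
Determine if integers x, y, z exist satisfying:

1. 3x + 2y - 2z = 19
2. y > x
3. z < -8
Yes

Take x = -1, y = 0, z = -11. Substituting into each constraint:
  (1) 3(-1) + 2(0) - 2(-11) = 19 ✓
  (2) 0 > -1 ✓
  (3) -11 < -8 ✓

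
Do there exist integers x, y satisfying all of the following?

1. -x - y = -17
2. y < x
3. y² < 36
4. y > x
No

A contradictory subset is {y < x, y > x}. No integer assignment can satisfy these jointly:

  - y < x: bounds one variable relative to another variable
  - y > x: bounds one variable relative to another variable

Direct contradiction: x > y and y > x cannot both hold.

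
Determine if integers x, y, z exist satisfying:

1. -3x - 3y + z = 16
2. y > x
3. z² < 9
Yes

Take x = -5, y = -1, z = -2. Substituting into each constraint:
  (1) -3(-5) - 3(-1) + (-2) = 16 ✓
  (2) -1 > -5 ✓
  (3) z² = (-2)² = 4, and 4 < 9 ✓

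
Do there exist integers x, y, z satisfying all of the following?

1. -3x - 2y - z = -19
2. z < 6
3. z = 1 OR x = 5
Yes

Take x = 6, y = 0, z = 1. Substituting into each constraint:
  (1) -3(6) - 2(0) + (-1) = -19 ✓
  (2) 1 < 6 ✓
  (3) z = 1, target 1 ✓ (first branch holds)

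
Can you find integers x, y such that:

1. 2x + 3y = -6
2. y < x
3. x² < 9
Yes

Take x = 0, y = -2. Substituting into each constraint:
  (1) 2(0) + 3(-2) = -6 ✓
  (2) -2 < 0 ✓
  (3) x² = (0)² = 0, and 0 < 9 ✓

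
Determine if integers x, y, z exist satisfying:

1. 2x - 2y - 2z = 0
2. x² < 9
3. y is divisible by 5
Yes

Take x = 0, y = 0, z = 0. Substituting into each constraint:
  (1) 2(0) - 2(0) - 2(0) = 0 ✓
  (2) x² = (0)² = 0, and 0 < 9 ✓
  (3) 0 = 5 × 0, remainder 0 ✓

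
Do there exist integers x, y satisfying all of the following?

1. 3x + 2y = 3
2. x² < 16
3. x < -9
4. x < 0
No

A contradictory subset is {x² < 16, x < -9}. No integer assignment can satisfy these jointly:

  - x² < 16: restricts x to |x| ≤ 3
  - x < -9: bounds one variable relative to a constant

Direct contradiction: the bounds on x require x ≥ -3 and x ≤ -10 simultaneously, which is empty.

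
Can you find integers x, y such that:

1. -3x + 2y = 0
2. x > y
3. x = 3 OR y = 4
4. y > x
No

A contradictory subset is {x > y, y > x}. No integer assignment can satisfy these jointly:

  - x > y: bounds one variable relative to another variable
  - y > x: bounds one variable relative to another variable

Direct contradiction: x > y and y > x cannot both hold.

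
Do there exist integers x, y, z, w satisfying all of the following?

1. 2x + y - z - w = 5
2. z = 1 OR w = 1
Yes

Take x = 4, y = 0, z = 2, w = 1. Substituting into each constraint:
  (1) 2(4) + 0 + (-2) + (-1) = 5 ✓
  (2) w = 1, target 1 ✓ (second branch holds)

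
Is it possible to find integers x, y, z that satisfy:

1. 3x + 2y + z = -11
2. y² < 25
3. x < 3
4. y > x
Yes

Take x = -1, y = 0, z = -8. Substituting into each constraint:
  (1) 3(-1) + 2(0) + (-8) = -11 ✓
  (2) y² = (0)² = 0, and 0 < 25 ✓
  (3) -1 < 3 ✓
  (4) 0 > -1 ✓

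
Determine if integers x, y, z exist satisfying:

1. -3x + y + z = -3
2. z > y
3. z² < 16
Yes

Take x = 2, y = 1, z = 2. Substituting into each constraint:
  (1) -3(2) + 1 + 2 = -3 ✓
  (2) 2 > 1 ✓
  (3) z² = (2)² = 4, and 4 < 16 ✓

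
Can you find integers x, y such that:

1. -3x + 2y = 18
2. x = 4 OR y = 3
Yes

Take x = -4, y = 3. Substituting into each constraint:
  (1) -3(-4) + 2(3) = 18 ✓
  (2) y = 3, target 3 ✓ (second branch holds)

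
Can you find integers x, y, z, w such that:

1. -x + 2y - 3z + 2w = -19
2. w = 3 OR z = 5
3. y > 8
Yes

Take x = 0, y = 9, z = 5, w = -11. Substituting into each constraint:
  (1) 0 + 2(9) - 3(5) + 2(-11) = -19 ✓
  (2) z = 5, target 5 ✓ (second branch holds)
  (3) 9 > 8 ✓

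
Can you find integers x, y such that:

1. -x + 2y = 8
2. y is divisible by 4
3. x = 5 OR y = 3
No

The full constraint system is jointly infeasible over the integers. Each constraint and what it forces:

  - -x + 2y = 8: is a linear equation tying the variables together
  - y is divisible by 4: restricts y to multiples of 4
  - x = 5 OR y = 3: forces a choice: either x = 5 or y = 3

Split on the disjunction (x = 5 OR y = 3):
  • If x = 5: with x = 5, writing y = 4y', every remaining term of the linear equation is divisible by 8, so the left side is ≡ 0 (mod 8); but the right side 13 ≡ 5 (mod 8). No integers can satisfy it.
  • If y = 3: this contradicts the divisibility constraint — 3 is not a multiple of 4.
Both branches are infeasible, so the system has no integer solution.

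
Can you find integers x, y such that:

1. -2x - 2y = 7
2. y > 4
No

Even the single constraint (-2x - 2y = 7) is infeasible over the integers.

  - -2x - 2y = 7: every term on the left is divisible by 2, so the LHS ≡ 0 (mod 2), but the RHS 7 is not — no integer solution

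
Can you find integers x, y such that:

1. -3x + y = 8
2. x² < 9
Yes

Take x = 0, y = 8. Substituting into each constraint:
  (1) -3(0) + 8 = 8 ✓
  (2) x² = (0)² = 0, and 0 < 9 ✓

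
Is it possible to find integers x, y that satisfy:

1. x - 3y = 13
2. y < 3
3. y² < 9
Yes

Take x = 13, y = 0. Substituting into each constraint:
  (1) 13 - 3(0) = 13 ✓
  (2) 0 < 3 ✓
  (3) y² = (0)² = 0, and 0 < 9 ✓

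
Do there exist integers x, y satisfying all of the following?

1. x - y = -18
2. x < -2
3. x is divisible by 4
Yes

Take x = -4, y = 14. Substituting into each constraint:
  (1) (-4) + (-14) = -18 ✓
  (2) -4 < -2 ✓
  (3) -4 = 4 × -1, remainder 0 ✓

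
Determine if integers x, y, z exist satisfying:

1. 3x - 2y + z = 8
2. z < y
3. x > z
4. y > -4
Yes

Take x = 4, y = 2, z = 0. Substituting into each constraint:
  (1) 3(4) - 2(2) + 0 = 8 ✓
  (2) 0 < 2 ✓
  (3) 4 > 0 ✓
  (4) 2 > -4 ✓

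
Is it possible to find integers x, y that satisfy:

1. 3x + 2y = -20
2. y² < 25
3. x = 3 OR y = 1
No

A contradictory subset is {3x + 2y = -20, x = 3 OR y = 1}. No integer assignment can satisfy these jointly:

  - 3x + 2y = -20: is a linear equation tying the variables together
  - x = 3 OR y = 1: forces a choice: either x = 3 or y = 1

Split on the disjunction (x = 3 OR y = 1):
  • If x = 3: with x = 3, every remaining term of the linear equation is divisible by 2, so the left side is ≡ 0 (mod 2); but the right side -29 ≡ 1 (mod 2). No integers can satisfy it.
  • If y = 1: with y = 1, every remaining term of the linear equation is divisible by 3, so the left side is ≡ 0 (mod 3); but the right side -22 ≡ 2 (mod 3). No integers can satisfy it.
Both branches are infeasible, so the system has no integer solution.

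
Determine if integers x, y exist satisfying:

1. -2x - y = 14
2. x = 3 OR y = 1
Yes

Take x = 3, y = -20. Substituting into each constraint:
  (1) -2(3) + 20 = 14 ✓
  (2) x = 3, target 3 ✓ (first branch holds)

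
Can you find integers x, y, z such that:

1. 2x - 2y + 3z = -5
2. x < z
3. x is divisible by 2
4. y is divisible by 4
Yes

Take x = 0, y = 4, z = 1. Substituting into each constraint:
  (1) 2(0) - 2(4) + 3(1) = -5 ✓
  (2) 0 < 1 ✓
  (3) 0 = 2 × 0, remainder 0 ✓
  (4) 4 = 4 × 1, remainder 0 ✓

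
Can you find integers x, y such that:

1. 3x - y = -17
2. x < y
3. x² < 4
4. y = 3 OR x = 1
Yes

Take x = 1, y = 20. Substituting into each constraint:
  (1) 3(1) + (-20) = -17 ✓
  (2) 1 < 20 ✓
  (3) x² = (1)² = 1, and 1 < 4 ✓
  (4) x = 1, target 1 ✓ (second branch holds)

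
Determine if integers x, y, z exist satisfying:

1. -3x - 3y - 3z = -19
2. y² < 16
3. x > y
No

Even the single constraint (-3x - 3y - 3z = -19) is infeasible over the integers.

  - -3x - 3y - 3z = -19: every term on the left is divisible by 3, so the LHS ≡ 0 (mod 3), but the RHS -19 is not — no integer solution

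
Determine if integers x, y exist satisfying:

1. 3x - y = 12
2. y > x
Yes

Take x = 7, y = 9. Substituting into each constraint:
  (1) 3(7) + (-9) = 12 ✓
  (2) 9 > 7 ✓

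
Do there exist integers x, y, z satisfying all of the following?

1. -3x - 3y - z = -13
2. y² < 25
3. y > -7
Yes

Take x = 4, y = 0, z = 1. Substituting into each constraint:
  (1) -3(4) - 3(0) + (-1) = -13 ✓
  (2) y² = (0)² = 0, and 0 < 25 ✓
  (3) 0 > -7 ✓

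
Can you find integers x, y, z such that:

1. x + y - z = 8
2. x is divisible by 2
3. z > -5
Yes

Take x = 0, y = 8, z = 0. Substituting into each constraint:
  (1) 0 + 8 + 0 = 8 ✓
  (2) 0 = 2 × 0, remainder 0 ✓
  (3) 0 > -5 ✓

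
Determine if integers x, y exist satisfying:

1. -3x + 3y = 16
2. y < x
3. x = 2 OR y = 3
No

Even the single constraint (-3x + 3y = 16) is infeasible over the integers.

  - -3x + 3y = 16: every term on the left is divisible by 3, so the LHS ≡ 0 (mod 3), but the RHS 16 is not — no integer solution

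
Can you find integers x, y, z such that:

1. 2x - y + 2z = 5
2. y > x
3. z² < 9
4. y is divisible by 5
Yes

Take x = 4, y = 5, z = 1. Substituting into each constraint:
  (1) 2(4) + (-5) + 2(1) = 5 ✓
  (2) 5 > 4 ✓
  (3) z² = (1)² = 1, and 1 < 9 ✓
  (4) 5 = 5 × 1, remainder 0 ✓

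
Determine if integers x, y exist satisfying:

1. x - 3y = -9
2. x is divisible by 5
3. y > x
Yes

Take x = 0, y = 3. Substituting into each constraint:
  (1) 0 - 3(3) = -9 ✓
  (2) 0 = 5 × 0, remainder 0 ✓
  (3) 3 > 0 ✓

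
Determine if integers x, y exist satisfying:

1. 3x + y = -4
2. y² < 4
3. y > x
No

The full constraint system is jointly infeasible over the integers. Each constraint and what it forces:

  - 3x + y = -4: is a linear equation tying the variables together
  - y² < 4: restricts y to |y| ≤ 1
  - y > x: bounds one variable relative to another variable

The bounds confine y to {-1, 0, 1}. For each value, substitute into the equation:
  • y = -1: the equation forces x = -1, but y > x fails since -1 ≤ -1.
  • y = 0: the equation gives 3x = -4, so x would not be an integer.
  • y = 1: the equation gives 3x = -5, so x would not be an integer.
Every case fails, so no integer solution exists.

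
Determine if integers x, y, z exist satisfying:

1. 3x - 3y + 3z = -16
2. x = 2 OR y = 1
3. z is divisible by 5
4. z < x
No

Even the single constraint (3x - 3y + 3z = -16) is infeasible over the integers.

  - 3x - 3y + 3z = -16: every term on the left is divisible by 3, so the LHS ≡ 0 (mod 3), but the RHS -16 is not — no integer solution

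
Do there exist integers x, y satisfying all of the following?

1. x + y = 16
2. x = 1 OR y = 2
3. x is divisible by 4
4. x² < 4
No

A contradictory subset is {x + y = 16, x = 1 OR y = 2, x is divisible by 4}. No integer assignment can satisfy these jointly:

  - x + y = 16: is a linear equation tying the variables together
  - x = 1 OR y = 2: forces a choice: either x = 1 or y = 2
  - x is divisible by 4: restricts x to multiples of 4

Split on the disjunction (x = 1 OR y = 2):
  • If x = 1: this contradicts the divisibility constraint — 1 is not a multiple of 4.
  • If y = 2: with y = 2, writing x = 4x', every remaining term of the linear equation is divisible by 4, so the left side is ≡ 0 (mod 4); but the right side 14 ≡ 2 (mod 4). No integers can satisfy it.
Both branches are infeasible, so the system has no integer solution.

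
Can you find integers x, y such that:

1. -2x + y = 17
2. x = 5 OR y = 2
Yes

Take x = 5, y = 27. Substituting into each constraint:
  (1) -2(5) + 27 = 17 ✓
  (2) x = 5, target 5 ✓ (first branch holds)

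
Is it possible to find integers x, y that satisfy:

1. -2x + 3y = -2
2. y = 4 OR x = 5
Yes

Take x = 7, y = 4. Substituting into each constraint:
  (1) -2(7) + 3(4) = -2 ✓
  (2) y = 4, target 4 ✓ (first branch holds)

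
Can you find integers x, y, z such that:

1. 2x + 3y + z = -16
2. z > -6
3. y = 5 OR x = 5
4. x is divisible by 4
Yes

Take x = -16, y = 5, z = 1. Substituting into each constraint:
  (1) 2(-16) + 3(5) + 1 = -16 ✓
  (2) 1 > -6 ✓
  (3) y = 5, target 5 ✓ (first branch holds)
  (4) -16 = 4 × -4, remainder 0 ✓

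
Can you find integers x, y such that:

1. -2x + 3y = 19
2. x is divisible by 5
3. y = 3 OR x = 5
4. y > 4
No

A contradictory subset is {-2x + 3y = 19, y = 3 OR x = 5, y > 4}. No integer assignment can satisfy these jointly:

  - -2x + 3y = 19: is a linear equation tying the variables together
  - y = 3 OR x = 5: forces a choice: either y = 3 or x = 5
  - y > 4: bounds one variable relative to a constant

Split on the disjunction (y = 3 OR x = 5):
  • If y = 3: this contradicts the bound y ≥ 5.
  • If x = 5: with x = 5, every remaining term of the linear equation is divisible by 3, so the left side is ≡ 0 (mod 3); but the right side 29 ≡ 2 (mod 3). No integers can satisfy it.
Both branches are infeasible, so the system has no integer solution.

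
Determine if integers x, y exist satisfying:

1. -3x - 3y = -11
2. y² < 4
No

Even the single constraint (-3x - 3y = -11) is infeasible over the integers.

  - -3x - 3y = -11: every term on the left is divisible by 3, so the LHS ≡ 0 (mod 3), but the RHS -11 is not — no integer solution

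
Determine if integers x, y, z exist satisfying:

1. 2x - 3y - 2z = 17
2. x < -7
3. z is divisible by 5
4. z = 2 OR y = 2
No

A contradictory subset is {2x - 3y - 2z = 17, z is divisible by 5, z = 2 OR y = 2}. No integer assignment can satisfy these jointly:

  - 2x - 3y - 2z = 17: is a linear equation tying the variables together
  - z is divisible by 5: restricts z to multiples of 5
  - z = 2 OR y = 2: forces a choice: either z = 2 or y = 2

Split on the disjunction (z = 2 OR y = 2):
  • If z = 2: this contradicts the divisibility constraint — 2 is not a multiple of 5.
  • If y = 2: with y = 2, writing z = 5z', every remaining term of the linear equation is divisible by 2, so the left side is ≡ 0 (mod 2); but the right side 23 ≡ 1 (mod 2). No integers can satisfy it.
Both branches are infeasible, so the system has no integer solution.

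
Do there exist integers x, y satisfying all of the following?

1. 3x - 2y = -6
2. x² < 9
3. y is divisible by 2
Yes

Take x = -2, y = 0. Substituting into each constraint:
  (1) 3(-2) - 2(0) = -6 ✓
  (2) x² = (-2)² = 4, and 4 < 9 ✓
  (3) 0 = 2 × 0, remainder 0 ✓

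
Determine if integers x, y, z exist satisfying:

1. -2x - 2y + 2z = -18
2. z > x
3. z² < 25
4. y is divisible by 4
Yes

Take x = -3, y = 12, z = 0. Substituting into each constraint:
  (1) -2(-3) - 2(12) + 2(0) = -18 ✓
  (2) 0 > -3 ✓
  (3) z² = (0)² = 0, and 0 < 25 ✓
  (4) 12 = 4 × 3, remainder 0 ✓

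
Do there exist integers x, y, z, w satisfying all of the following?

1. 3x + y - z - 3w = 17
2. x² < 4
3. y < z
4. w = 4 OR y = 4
Yes

Take x = -1, y = 4, z = 5, w = -7. Substituting into each constraint:
  (1) 3(-1) + 4 + (-5) - 3(-7) = 17 ✓
  (2) x² = (-1)² = 1, and 1 < 4 ✓
  (3) 4 < 5 ✓
  (4) y = 4, target 4 ✓ (second branch holds)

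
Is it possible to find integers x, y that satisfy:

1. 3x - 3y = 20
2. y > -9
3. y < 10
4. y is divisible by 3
No

Even the single constraint (3x - 3y = 20) is infeasible over the integers.

  - 3x - 3y = 20: every term on the left is divisible by 3, so the LHS ≡ 0 (mod 3), but the RHS 20 is not — no integer solution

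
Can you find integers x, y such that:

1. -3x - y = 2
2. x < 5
Yes

Take x = -1, y = 1. Substituting into each constraint:
  (1) -3(-1) + (-1) = 2 ✓
  (2) -1 < 5 ✓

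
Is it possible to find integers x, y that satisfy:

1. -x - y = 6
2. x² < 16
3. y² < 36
Yes

Take x = -1, y = -5. Substituting into each constraint:
  (1) 1 + 5 = 6 ✓
  (2) x² = (-1)² = 1, and 1 < 16 ✓
  (3) y² = (-5)² = 25, and 25 < 36 ✓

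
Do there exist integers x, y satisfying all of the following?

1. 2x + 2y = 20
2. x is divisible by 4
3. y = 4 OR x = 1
No

The full constraint system is jointly infeasible over the integers. Each constraint and what it forces:

  - 2x + 2y = 20: is a linear equation tying the variables together
  - x is divisible by 4: restricts x to multiples of 4
  - y = 4 OR x = 1: forces a choice: either y = 4 or x = 1

Split on the disjunction (y = 4 OR x = 1):
  • If y = 4: with y = 4, writing x = 4x', every remaining term of the linear equation is divisible by 8, so the left side is ≡ 0 (mod 8); but the right side 12 ≡ 4 (mod 8). No integers can satisfy it.
  • If x = 1: this contradicts the divisibility constraint — 1 is not a multiple of 4.
Both branches are infeasible, so the system has no integer solution.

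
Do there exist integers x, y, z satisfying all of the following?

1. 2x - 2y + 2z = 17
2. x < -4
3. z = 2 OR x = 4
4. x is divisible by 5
No

Even the single constraint (2x - 2y + 2z = 17) is infeasible over the integers.

  - 2x - 2y + 2z = 17: every term on the left is divisible by 2, so the LHS ≡ 0 (mod 2), but the RHS 17 is not — no integer solution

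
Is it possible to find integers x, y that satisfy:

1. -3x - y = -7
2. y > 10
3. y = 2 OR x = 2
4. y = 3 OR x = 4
No

A contradictory subset is {-3x - y = -7, y > 10, y = 3 OR x = 4}. No integer assignment can satisfy these jointly:

  - -3x - y = -7: is a linear equation tying the variables together
  - y > 10: bounds one variable relative to a constant
  - y = 3 OR x = 4: forces a choice: either y = 3 or x = 4

Split on the disjunction (y = 3 OR x = 4):
  • If y = 3: this contradicts the bound y ≥ 11.
  • If x = 4: the equation forces y = -5, which contradicts the bound y ≥ 11.
Both branches are infeasible, so the system has no integer solution.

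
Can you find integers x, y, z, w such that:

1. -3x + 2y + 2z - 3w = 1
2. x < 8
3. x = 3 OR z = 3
Yes

Take x = 1, y = -1, z = 3, w = 0. Substituting into each constraint:
  (1) -3(1) + 2(-1) + 2(3) - 3(0) = 1 ✓
  (2) 1 < 8 ✓
  (3) z = 3, target 3 ✓ (second branch holds)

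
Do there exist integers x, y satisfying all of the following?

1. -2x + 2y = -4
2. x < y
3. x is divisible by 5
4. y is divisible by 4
No

A contradictory subset is {-2x + 2y = -4, x < y}. No integer assignment can satisfy these jointly:

  - -2x + 2y = -4: is a linear equation tying the variables together
  - x < y: bounds one variable relative to another variable

From the equation, x − y = 2, i.e. y − x = -2; but y > x requires y − x ≥ 1. Contradiction.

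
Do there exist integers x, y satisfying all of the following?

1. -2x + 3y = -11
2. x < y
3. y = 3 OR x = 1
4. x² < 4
No

A contradictory subset is {-2x + 3y = -11, x < y, y = 3 OR x = 1}. No integer assignment can satisfy these jointly:

  - -2x + 3y = -11: is a linear equation tying the variables together
  - x < y: bounds one variable relative to another variable
  - y = 3 OR x = 1: forces a choice: either y = 3 or x = 1

Split on the disjunction (y = 3 OR x = 1):
  • If y = 3: the equation forces x = 10, giving (y, x) = (3, 10), which violates y > x.
  • If x = 1: the equation forces y = -3, giving (x, y) = (1, -3), which violates y > x.
Both branches are infeasible, so the system has no integer solution.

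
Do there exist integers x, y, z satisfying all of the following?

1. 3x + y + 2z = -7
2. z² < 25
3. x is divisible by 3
Yes

Take x = 0, y = -7, z = 0. Substituting into each constraint:
  (1) 3(0) + (-7) + 2(0) = -7 ✓
  (2) z² = (0)² = 0, and 0 < 25 ✓
  (3) 0 = 3 × 0, remainder 0 ✓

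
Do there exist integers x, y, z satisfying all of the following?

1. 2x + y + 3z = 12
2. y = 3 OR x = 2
Yes

Take x = 3, y = 3, z = 1. Substituting into each constraint:
  (1) 2(3) + 3 + 3(1) = 12 ✓
  (2) y = 3, target 3 ✓ (first branch holds)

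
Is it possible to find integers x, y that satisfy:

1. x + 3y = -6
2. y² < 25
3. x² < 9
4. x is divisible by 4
Yes

Take x = 0, y = -2. Substituting into each constraint:
  (1) 0 + 3(-2) = -6 ✓
  (2) y² = (-2)² = 4, and 4 < 25 ✓
  (3) x² = (0)² = 0, and 0 < 9 ✓
  (4) 0 = 4 × 0, remainder 0 ✓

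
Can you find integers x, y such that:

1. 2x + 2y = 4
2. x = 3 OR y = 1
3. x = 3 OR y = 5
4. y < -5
No

A contradictory subset is {2x + 2y = 4, x = 3 OR y = 5, y < -5}. No integer assignment can satisfy these jointly:

  - 2x + 2y = 4: is a linear equation tying the variables together
  - x = 3 OR y = 5: forces a choice: either x = 3 or y = 5
  - y < -5: bounds one variable relative to a constant

Split on the disjunction (x = 3 OR y = 5):
  • If x = 3: the equation forces y = -1, which contradicts the bound y ≤ -6.
  • If y = 5: this contradicts the bound y ≤ -6.
Both branches are infeasible, so the system has no integer solution.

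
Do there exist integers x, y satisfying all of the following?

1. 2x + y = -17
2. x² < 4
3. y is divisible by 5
Yes

Take x = -1, y = -15. Substituting into each constraint:
  (1) 2(-1) + (-15) = -17 ✓
  (2) x² = (-1)² = 1, and 1 < 4 ✓
  (3) -15 = 5 × -3, remainder 0 ✓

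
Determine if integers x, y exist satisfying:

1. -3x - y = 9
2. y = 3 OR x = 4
Yes

Take x = -4, y = 3. Substituting into each constraint:
  (1) -3(-4) + (-3) = 9 ✓
  (2) y = 3, target 3 ✓ (first branch holds)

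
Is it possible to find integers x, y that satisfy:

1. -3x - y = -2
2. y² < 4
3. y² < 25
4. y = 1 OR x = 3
No

A contradictory subset is {-3x - y = -2, y² < 4, y = 1 OR x = 3}. No integer assignment can satisfy these jointly:

  - -3x - y = -2: is a linear equation tying the variables together
  - y² < 4: restricts y to |y| ≤ 1
  - y = 1 OR x = 3: forces a choice: either y = 1 or x = 3

Split on the disjunction (y = 1 OR x = 3):
  • If y = 1: with y = 1, every remaining term of the linear equation is divisible by 3, so the left side is ≡ 0 (mod 3); but the right side -1 ≡ 2 (mod 3). No integers can satisfy it.
  • If x = 3: the equation forces y = -7, but y² < 4 requires |y| ≤ 1.
Both branches are infeasible, so the system has no integer solution.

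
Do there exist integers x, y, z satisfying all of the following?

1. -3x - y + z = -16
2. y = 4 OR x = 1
Yes

Take x = 4, y = 4, z = 0. Substituting into each constraint:
  (1) -3(4) + (-4) + 0 = -16 ✓
  (2) y = 4, target 4 ✓ (first branch holds)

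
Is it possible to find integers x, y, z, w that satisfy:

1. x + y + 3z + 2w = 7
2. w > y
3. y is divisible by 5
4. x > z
Yes

Take x = 1, y = 0, z = 0, w = 3. Substituting into each constraint:
  (1) 1 + 0 + 3(0) + 2(3) = 7 ✓
  (2) 3 > 0 ✓
  (3) 0 = 5 × 0, remainder 0 ✓
  (4) 1 > 0 ✓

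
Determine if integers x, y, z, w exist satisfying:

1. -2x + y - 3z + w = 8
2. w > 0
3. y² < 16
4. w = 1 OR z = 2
Yes

Take x = -5, y = 0, z = 1, w = 1. Substituting into each constraint:
  (1) -2(-5) + 0 - 3(1) + 1 = 8 ✓
  (2) 1 > 0 ✓
  (3) y² = (0)² = 0, and 0 < 16 ✓
  (4) w = 1, target 1 ✓ (first branch holds)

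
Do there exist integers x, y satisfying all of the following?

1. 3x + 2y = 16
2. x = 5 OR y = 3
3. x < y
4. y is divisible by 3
No

A contradictory subset is {3x + 2y = 16, x = 5 OR y = 3, x < y}. No integer assignment can satisfy these jointly:

  - 3x + 2y = 16: is a linear equation tying the variables together
  - x = 5 OR y = 3: forces a choice: either x = 5 or y = 3
  - x < y: bounds one variable relative to another variable

Split on the disjunction (x = 5 OR y = 3):
  • If x = 5: with x = 5, every remaining term of the linear equation is divisible by 2, so the left side is ≡ 0 (mod 2); but the right side 1 ≡ 1 (mod 2). No integers can satisfy it.
  • If y = 3: with y = 3, every remaining term of the linear equation is divisible by 3, so the left side is ≡ 0 (mod 3); but the right side 10 ≡ 1 (mod 3). No integers can satisfy it.
Both branches are infeasible, so the system has no integer solution.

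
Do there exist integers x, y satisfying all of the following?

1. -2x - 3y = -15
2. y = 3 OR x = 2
Yes

Take x = 3, y = 3. Substituting into each constraint:
  (1) -2(3) - 3(3) = -15 ✓
  (2) y = 3, target 3 ✓ (first branch holds)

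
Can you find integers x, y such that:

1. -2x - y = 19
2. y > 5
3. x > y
No

The full constraint system is jointly infeasible over the integers. Each constraint and what it forces:

  - -2x - y = 19: is a linear equation tying the variables together
  - y > 5: bounds one variable relative to a constant
  - x > y: bounds one variable relative to another variable

Propagating the comparison: x > y and y ≥ 6 give x ≥ 7. Range argument: with x ∈ [7, ∞], y ∈ [6, ∞], the left side of the equation is at most -20, but the right side is 19 > -20. No integer solution exists.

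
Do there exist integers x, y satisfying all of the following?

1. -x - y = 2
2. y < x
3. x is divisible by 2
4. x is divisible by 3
Yes

Take x = 0, y = -2. Substituting into each constraint:
  (1) 0 + 2 = 2 ✓
  (2) -2 < 0 ✓
  (3) 0 = 2 × 0, remainder 0 ✓
  (4) 0 = 3 × 0, remainder 0 ✓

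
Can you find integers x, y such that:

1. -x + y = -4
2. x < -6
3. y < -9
Yes

Take x = -7, y = -11. Substituting into each constraint:
  (1) 7 + (-11) = -4 ✓
  (2) -7 < -6 ✓
  (3) -11 < -9 ✓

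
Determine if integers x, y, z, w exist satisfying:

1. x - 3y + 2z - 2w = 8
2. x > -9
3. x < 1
Yes

Take x = -1, y = -3, z = 0, w = 0. Substituting into each constraint:
  (1) (-1) - 3(-3) + 2(0) - 2(0) = 8 ✓
  (2) -1 > -9 ✓
  (3) -1 < 1 ✓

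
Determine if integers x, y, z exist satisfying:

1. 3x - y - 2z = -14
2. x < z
Yes

Take x = -1, y = 11, z = 0. Substituting into each constraint:
  (1) 3(-1) + (-11) - 2(0) = -14 ✓
  (2) -1 < 0 ✓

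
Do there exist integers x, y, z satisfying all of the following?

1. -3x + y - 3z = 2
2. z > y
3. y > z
No

A contradictory subset is {z > y, y > z}. No integer assignment can satisfy these jointly:

  - z > y: bounds one variable relative to another variable
  - y > z: bounds one variable relative to another variable

Direct contradiction: z > y and y > z cannot both hold.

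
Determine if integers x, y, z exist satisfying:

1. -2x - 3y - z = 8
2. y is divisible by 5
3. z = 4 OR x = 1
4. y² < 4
Yes

Take x = 1, y = 0, z = -10. Substituting into each constraint:
  (1) -2(1) - 3(0) + 10 = 8 ✓
  (2) 0 = 5 × 0, remainder 0 ✓
  (3) x = 1, target 1 ✓ (second branch holds)
  (4) y² = (0)² = 0, and 0 < 4 ✓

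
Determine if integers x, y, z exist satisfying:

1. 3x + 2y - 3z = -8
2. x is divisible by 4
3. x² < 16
Yes

Take x = 0, y = 2, z = 4. Substituting into each constraint:
  (1) 3(0) + 2(2) - 3(4) = -8 ✓
  (2) 0 = 4 × 0, remainder 0 ✓
  (3) x² = (0)² = 0, and 0 < 16 ✓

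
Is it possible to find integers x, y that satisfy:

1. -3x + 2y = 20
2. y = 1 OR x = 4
Yes

Take x = 4, y = 16. Substituting into each constraint:
  (1) -3(4) + 2(16) = 20 ✓
  (2) x = 4, target 4 ✓ (second branch holds)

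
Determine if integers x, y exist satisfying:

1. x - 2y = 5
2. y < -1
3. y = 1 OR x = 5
No

The full constraint system is jointly infeasible over the integers. Each constraint and what it forces:

  - x - 2y = 5: is a linear equation tying the variables together
  - y < -1: bounds one variable relative to a constant
  - y = 1 OR x = 5: forces a choice: either y = 1 or x = 5

Split on the disjunction (y = 1 OR x = 5):
  • If y = 1: this contradicts the bound y ≤ -2.
  • If x = 5: the equation forces y = 0, which contradicts the bound y ≤ -2.
Both branches are infeasible, so the system has no integer solution.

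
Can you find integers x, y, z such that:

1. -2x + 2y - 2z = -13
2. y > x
No

Even the single constraint (-2x + 2y - 2z = -13) is infeasible over the integers.

  - -2x + 2y - 2z = -13: every term on the left is divisible by 2, so the LHS ≡ 0 (mod 2), but the RHS -13 is not — no integer solution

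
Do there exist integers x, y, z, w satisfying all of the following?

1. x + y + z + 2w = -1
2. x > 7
Yes

Take x = 8, y = 0, z = -9, w = 0. Substituting into each constraint:
  (1) 8 + 0 + (-9) + 2(0) = -1 ✓
  (2) 8 > 7 ✓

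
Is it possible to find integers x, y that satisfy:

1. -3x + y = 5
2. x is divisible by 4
Yes

Take x = 0, y = 5. Substituting into each constraint:
  (1) -3(0) + 5 = 5 ✓
  (2) 0 = 4 × 0, remainder 0 ✓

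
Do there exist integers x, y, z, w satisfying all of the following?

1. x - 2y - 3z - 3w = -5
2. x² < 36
Yes

Take x = 0, y = 1, z = 1, w = 0. Substituting into each constraint:
  (1) 0 - 2(1) - 3(1) - 3(0) = -5 ✓
  (2) x² = (0)² = 0, and 0 < 36 ✓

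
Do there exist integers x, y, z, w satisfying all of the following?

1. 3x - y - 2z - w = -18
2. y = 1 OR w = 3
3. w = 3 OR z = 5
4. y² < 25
Yes

Take x = -1, y = 0, z = 6, w = 3. Substituting into each constraint:
  (1) 3(-1) + 0 - 2(6) + (-3) = -18 ✓
  (2) w = 3, target 3 ✓ (second branch holds)
  (3) w = 3, target 3 ✓ (first branch holds)
  (4) y² = (0)² = 0, and 0 < 25 ✓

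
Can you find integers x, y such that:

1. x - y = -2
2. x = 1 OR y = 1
Yes

Take x = -1, y = 1. Substituting into each constraint:
  (1) (-1) + (-1) = -2 ✓
  (2) y = 1, target 1 ✓ (second branch holds)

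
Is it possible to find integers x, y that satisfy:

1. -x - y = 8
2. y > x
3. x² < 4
No

The full constraint system is jointly infeasible over the integers. Each constraint and what it forces:

  - -x - y = 8: is a linear equation tying the variables together
  - y > x: bounds one variable relative to another variable
  - x² < 4: restricts x to |x| ≤ 1

Propagating the comparison: y > x and x ≥ -1 give y ≥ 0. Range argument: with x ∈ [-1, 1], y ∈ [0, ∞], the left side of the equation is at most 1, but the right side is 8 > 1. No integer solution exists.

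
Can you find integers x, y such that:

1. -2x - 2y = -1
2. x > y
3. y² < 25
No

Even the single constraint (-2x - 2y = -1) is infeasible over the integers.

  - -2x - 2y = -1: every term on the left is divisible by 2, so the LHS ≡ 0 (mod 2), but the RHS -1 is not — no integer solution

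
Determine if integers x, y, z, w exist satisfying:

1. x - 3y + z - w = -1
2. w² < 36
Yes

Take x = 0, y = 0, z = -1, w = 0. Substituting into each constraint:
  (1) 0 - 3(0) + (-1) + 0 = -1 ✓
  (2) w² = (0)² = 0, and 0 < 36 ✓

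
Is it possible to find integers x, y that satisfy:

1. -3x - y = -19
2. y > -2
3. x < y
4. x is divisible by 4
Yes

Take x = 0, y = 19. Substituting into each constraint:
  (1) -3(0) + (-19) = -19 ✓
  (2) 19 > -2 ✓
  (3) 0 < 19 ✓
  (4) 0 = 4 × 0, remainder 0 ✓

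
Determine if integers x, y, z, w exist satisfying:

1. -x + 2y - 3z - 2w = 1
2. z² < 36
Yes

Take x = 1, y = 0, z = 0, w = -1. Substituting into each constraint:
  (1) (-1) + 2(0) - 3(0) - 2(-1) = 1 ✓
  (2) z² = (0)² = 0, and 0 < 36 ✓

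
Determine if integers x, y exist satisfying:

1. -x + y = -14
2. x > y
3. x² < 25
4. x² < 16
Yes

Take x = 0, y = -14. Substituting into each constraint:
  (1) 0 + (-14) = -14 ✓
  (2) 0 > -14 ✓
  (3) x² = (0)² = 0, and 0 < 25 ✓
  (4) x² = (0)² = 0, and 0 < 16 ✓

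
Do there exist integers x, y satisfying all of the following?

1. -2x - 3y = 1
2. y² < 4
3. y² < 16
Yes

Take x = 1, y = -1. Substituting into each constraint:
  (1) -2(1) - 3(-1) = 1 ✓
  (2) y² = (-1)² = 1, and 1 < 4 ✓
  (3) y² = (-1)² = 1, and 1 < 16 ✓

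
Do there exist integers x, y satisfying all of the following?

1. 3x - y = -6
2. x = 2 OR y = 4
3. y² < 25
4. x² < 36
No

A contradictory subset is {3x - y = -6, x = 2 OR y = 4, y² < 25}. No integer assignment can satisfy these jointly:

  - 3x - y = -6: is a linear equation tying the variables together
  - x = 2 OR y = 4: forces a choice: either x = 2 or y = 4
  - y² < 25: restricts y to |y| ≤ 4

Split on the disjunction (x = 2 OR y = 4):
  • If x = 2: the equation forces y = 12, but y² < 25 requires |y| ≤ 4.
  • If y = 4: with y = 4, every remaining term of the linear equation is divisible by 3, so the left side is ≡ 0 (mod 3); but the right side -2 ≡ 1 (mod 3). No integers can satisfy it.
Both branches are infeasible, so the system has no integer solution.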